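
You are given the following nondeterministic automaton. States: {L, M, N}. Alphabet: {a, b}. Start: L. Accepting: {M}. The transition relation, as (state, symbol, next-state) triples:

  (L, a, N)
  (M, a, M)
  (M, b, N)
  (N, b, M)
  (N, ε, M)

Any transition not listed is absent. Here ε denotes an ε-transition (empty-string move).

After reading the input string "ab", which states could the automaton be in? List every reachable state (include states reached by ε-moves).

{M, N}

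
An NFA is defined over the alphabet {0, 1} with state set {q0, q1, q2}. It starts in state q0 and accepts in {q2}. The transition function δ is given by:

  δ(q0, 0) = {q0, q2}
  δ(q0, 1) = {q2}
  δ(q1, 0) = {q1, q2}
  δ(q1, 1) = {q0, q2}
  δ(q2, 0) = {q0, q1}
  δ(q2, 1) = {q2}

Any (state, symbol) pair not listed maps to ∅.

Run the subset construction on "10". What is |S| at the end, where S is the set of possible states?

Start in {q0}.
Read '1': q0→{q2}; now {q2}.
Read '0': q2→{q0, q1}; now {q0, q1}.
That set has 2 states.

2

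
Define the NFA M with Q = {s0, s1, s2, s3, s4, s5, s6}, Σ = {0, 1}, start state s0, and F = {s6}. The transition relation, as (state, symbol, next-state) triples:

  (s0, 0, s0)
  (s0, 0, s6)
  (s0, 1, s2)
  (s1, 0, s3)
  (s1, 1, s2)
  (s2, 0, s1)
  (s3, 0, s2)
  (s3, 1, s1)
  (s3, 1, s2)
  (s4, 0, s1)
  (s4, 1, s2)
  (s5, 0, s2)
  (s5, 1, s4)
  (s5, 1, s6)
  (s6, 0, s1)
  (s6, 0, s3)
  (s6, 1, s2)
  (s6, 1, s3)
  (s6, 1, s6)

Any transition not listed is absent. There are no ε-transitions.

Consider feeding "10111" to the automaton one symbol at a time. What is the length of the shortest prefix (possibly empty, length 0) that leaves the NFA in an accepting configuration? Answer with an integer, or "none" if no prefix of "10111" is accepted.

Start in {s0}.
Read '1': {s0} → {s2}.
Read '0': {s2} → {s1}.
Read '1': {s1} → {s2}.
Read '1': {s2} → ∅.
The set is empty and remains empty for the remaining 1 symbol.
No reachable set along the way intersects F.

none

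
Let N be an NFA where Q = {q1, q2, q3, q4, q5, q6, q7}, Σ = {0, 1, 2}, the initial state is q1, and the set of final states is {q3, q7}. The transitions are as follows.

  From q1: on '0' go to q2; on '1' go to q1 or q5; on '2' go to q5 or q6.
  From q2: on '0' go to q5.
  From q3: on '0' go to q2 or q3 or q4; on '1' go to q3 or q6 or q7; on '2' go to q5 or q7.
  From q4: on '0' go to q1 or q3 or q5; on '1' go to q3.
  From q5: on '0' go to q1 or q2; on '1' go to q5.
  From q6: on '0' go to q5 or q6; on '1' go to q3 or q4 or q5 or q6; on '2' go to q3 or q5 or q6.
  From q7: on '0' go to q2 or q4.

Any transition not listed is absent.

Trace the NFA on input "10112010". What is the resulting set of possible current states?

{q1, q2, q3, q4, q5, q6}

Start in {q1}.
Read '1': {q1} → {q1, q5}.
Read '0': {q1, q5} → {q1, q2}.
Read '1': {q1, q2} → {q1, q5}.
Read '1': {q1, q5} → {q1, q5}.
Read '2': {q1, q5} → {q5, q6}.
Read '0': {q5, q6} → {q1, q2, q5, q6}.
Read '1': {q1, q2, q5, q6} → {q1, q3, q4, q5, q6}.
Read '0': {q1, q3, q4, q5, q6} → {q1, q2, q3, q4, q5, q6}.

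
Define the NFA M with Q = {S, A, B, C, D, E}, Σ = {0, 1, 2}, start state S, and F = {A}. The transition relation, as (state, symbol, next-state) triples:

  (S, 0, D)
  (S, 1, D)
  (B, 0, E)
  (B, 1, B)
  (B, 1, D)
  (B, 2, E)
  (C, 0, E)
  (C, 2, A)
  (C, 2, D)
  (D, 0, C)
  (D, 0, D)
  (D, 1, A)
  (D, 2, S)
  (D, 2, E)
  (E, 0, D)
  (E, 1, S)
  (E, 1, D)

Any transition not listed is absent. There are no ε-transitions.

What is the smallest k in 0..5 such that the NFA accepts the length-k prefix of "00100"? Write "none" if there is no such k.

3

Start in {S}.
Read '0': {S} → {D}.
Read '0': {D} → {C, D}.
Read '1': {C, D} → {A}.
None of the earlier sets intersect F, but {A} does.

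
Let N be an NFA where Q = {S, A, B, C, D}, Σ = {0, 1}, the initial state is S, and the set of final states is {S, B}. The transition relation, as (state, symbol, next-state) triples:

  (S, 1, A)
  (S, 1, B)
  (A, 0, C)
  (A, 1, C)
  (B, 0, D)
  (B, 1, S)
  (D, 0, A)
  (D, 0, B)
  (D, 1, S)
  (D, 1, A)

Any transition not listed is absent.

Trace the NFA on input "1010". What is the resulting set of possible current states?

Start in {S}.
Read '1': S→{A, B}; now {A, B}.
Read '0': A→{C}, B→{D}; now {C, D}.
Read '1': C→∅, D→{S, A}; now {S, A}.
Read '0': S→∅, A→{C}; now {C}.

{C}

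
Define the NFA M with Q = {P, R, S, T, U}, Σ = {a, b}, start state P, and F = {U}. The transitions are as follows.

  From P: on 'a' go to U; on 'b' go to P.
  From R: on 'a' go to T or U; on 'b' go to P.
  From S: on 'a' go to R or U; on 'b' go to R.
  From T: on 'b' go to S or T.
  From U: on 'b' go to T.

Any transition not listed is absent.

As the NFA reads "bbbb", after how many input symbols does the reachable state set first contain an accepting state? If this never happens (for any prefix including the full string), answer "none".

Start in {P}.
Read 'b': P→{P}; now {P}.
Read 'b': P→{P}; now {P}.
Read 'b': P→{P}; now {P}.
Read 'b': P→{P}; now {P}.
No reachable set along the way intersects F.

none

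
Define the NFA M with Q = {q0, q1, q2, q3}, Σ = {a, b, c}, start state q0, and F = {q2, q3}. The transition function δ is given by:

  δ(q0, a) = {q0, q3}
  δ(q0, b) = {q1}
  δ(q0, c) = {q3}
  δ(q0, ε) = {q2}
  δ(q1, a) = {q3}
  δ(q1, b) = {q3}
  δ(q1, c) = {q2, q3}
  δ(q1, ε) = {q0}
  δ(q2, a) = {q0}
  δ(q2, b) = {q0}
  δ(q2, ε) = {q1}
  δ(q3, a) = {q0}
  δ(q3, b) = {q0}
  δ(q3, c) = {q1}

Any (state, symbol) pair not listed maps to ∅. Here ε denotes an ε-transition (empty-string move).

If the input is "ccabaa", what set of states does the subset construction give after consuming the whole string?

{q0, q1, q2, q3}

Start: ε-closure({q0}) = {q0, q1, q2}.
Read 'c': {q0, q1, q2} → {q0, q1, q2, q3}.
Read 'c': {q0, q1, q2, q3} → {q0, q1, q2, q3}.
Read 'a': {q0, q1, q2, q3} → {q0, q1, q2, q3}.
Read 'b': {q0, q1, q2, q3} → {q0, q1, q2, q3}.
Read 'a': {q0, q1, q2, q3} → {q0, q1, q2, q3}.
Read 'a': {q0, q1, q2, q3} → {q0, q1, q2, q3}.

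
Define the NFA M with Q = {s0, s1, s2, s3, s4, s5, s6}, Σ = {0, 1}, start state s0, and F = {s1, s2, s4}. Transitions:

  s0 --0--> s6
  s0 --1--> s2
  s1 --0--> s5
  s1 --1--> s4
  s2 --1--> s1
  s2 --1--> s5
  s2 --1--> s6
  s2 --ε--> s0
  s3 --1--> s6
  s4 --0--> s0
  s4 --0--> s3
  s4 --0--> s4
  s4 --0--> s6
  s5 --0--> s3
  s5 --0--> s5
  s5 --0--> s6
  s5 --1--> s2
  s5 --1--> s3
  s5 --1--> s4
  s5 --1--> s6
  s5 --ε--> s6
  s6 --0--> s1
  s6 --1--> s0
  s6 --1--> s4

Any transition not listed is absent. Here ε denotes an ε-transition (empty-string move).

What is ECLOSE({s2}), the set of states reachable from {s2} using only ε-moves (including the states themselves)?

Begin with {s2}.
ε-move s2 → s0; add s0.

{s0, s2}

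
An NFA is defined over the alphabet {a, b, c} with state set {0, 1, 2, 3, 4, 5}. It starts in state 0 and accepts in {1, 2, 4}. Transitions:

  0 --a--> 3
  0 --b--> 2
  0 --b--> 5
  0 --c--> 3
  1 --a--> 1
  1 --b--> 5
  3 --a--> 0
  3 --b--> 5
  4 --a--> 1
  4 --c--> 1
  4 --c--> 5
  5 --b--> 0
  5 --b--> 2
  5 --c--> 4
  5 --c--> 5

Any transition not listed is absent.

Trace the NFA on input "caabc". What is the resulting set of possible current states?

Start in {0}.
Read 'c': {0} → {3}.
Read 'a': {3} → {0}.
Read 'a': {0} → {3}.
Read 'b': {3} → {5}.
Read 'c': {5} → {4, 5}.

{4, 5}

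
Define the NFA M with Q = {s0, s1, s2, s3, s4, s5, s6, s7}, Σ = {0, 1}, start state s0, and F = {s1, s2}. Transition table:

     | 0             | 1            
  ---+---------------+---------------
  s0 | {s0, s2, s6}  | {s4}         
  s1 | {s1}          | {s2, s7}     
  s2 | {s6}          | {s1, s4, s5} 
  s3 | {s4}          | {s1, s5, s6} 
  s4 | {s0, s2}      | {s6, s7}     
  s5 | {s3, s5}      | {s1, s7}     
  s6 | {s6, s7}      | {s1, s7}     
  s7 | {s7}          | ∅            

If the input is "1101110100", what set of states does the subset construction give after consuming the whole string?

{s0, s1, s2, s3, s4, s5, s6, s7}

Start in {s0}.
Read '1': {s0} → {s4}.
Read '1': {s4} → {s6, s7}.
Read '0': {s6, s7} → {s6, s7}.
Read '1': {s6, s7} → {s1, s7}.
Read '1': {s1, s7} → {s2, s7}.
Read '1': {s2, s7} → {s1, s4, s5}.
Read '0': {s1, s4, s5} → {s0, s1, s2, s3, s5}.
Read '1': {s0, s1, s2, s3, s5} → {s1, s2, s4, s5, s6, s7}.
Read '0': {s1, s2, s4, s5, s6, s7} → {s0, s1, s2, s3, s5, s6, s7}.
Read '0': {s0, s1, s2, s3, s5, s6, s7} → {s0, s1, s2, s3, s4, s5, s6, s7}.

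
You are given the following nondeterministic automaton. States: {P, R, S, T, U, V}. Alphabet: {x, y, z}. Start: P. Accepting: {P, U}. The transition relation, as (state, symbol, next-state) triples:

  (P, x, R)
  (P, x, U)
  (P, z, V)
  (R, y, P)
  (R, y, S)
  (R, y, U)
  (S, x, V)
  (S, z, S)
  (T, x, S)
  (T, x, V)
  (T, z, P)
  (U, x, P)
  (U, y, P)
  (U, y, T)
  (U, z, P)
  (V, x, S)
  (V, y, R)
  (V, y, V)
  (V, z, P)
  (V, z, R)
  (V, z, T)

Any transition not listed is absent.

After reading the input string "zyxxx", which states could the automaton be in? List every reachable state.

Start in {P}.
Read 'z': P→{V}; now {V}.
Read 'y': V→{R, V}; now {R, V}.
Read 'x': R→∅, V→{S}; now {S}.
Read 'x': S→{V}; now {V}.
Read 'x': V→{S}; now {S}.

{S}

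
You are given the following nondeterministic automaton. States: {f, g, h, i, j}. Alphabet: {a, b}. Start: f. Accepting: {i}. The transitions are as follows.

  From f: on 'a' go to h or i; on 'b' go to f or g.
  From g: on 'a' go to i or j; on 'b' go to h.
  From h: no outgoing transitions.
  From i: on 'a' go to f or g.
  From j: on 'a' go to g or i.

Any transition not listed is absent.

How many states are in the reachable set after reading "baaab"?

Start in {f}.
Read 'b': {f} → {f, g}.
Read 'a': {f, g} → {h, i, j}.
Read 'a': {h, i, j} → {f, g, i}.
Read 'a': {f, g, i} → {f, g, h, i, j}.
Read 'b': {f, g, h, i, j} → {f, g, h}.
That set has 3 states.

3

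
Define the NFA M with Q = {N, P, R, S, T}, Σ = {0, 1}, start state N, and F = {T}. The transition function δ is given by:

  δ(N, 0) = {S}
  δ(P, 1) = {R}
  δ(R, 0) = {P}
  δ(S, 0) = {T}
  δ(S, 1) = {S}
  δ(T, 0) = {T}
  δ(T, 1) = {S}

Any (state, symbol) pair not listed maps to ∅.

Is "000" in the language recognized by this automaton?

Yes

Start in {N}.
Read '0': N→{S}; now {S}.
Read '0': S→{T}; now {T}.
Read '0': T→{T}; now {T}.
The final set {T} contains the accepting state T.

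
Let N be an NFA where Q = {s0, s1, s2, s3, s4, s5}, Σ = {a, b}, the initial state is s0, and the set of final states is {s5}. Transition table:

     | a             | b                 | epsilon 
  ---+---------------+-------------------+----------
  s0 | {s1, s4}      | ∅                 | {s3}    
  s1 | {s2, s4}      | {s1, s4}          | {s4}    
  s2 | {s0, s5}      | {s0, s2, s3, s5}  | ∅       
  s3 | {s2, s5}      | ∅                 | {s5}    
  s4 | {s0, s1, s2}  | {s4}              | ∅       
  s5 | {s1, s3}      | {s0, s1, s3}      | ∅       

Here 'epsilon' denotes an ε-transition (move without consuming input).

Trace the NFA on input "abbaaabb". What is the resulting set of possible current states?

Start: ε-closure({s0}) = {s0, s3, s5}.
Read 'a': s0→{s1, s4}, s3→{s2, s5}, s5→{s1, s3}; now {s1, s2, s3, s4, s5}.
Read 'b': s1→{s1, s4}, s2→{s0, s2, s3, s5}, s3→∅, s4→{s4}, s5→{s0, s1, s3}; now {s0, s1, s2, s3, s4, s5}.
Read 'b': s0→∅, s1→{s1, s4}, s2→{s0, s2, s3, s5}, s3→∅, s4→{s4}, s5→{s0, s1, s3}; now {s0, s1, s2, s3, s4, s5}.
Read 'a': s0→{s1, s4}, s1→{s2, s4}, s2→{s0, s5}, s3→{s2, s5}, s4→{s0, s1, s2}, s5→{s1, s3}; now {s0, s1, s2, s3, s4, s5}.
Read 'a': s0→{s1, s4}, s1→{s2, s4}, s2→{s0, s5}, s3→{s2, s5}, s4→{s0, s1, s2}, s5→{s1, s3}; now {s0, s1, s2, s3, s4, s5}.
Read 'a': s0→{s1, s4}, s1→{s2, s4}, s2→{s0, s5}, s3→{s2, s5}, s4→{s0, s1, s2}, s5→{s1, s3}; now {s0, s1, s2, s3, s4, s5}.
Read 'b': s0→∅, s1→{s1, s4}, s2→{s0, s2, s3, s5}, s3→∅, s4→{s4}, s5→{s0, s1, s3}; now {s0, s1, s2, s3, s4, s5}.
Read 'b': s0→∅, s1→{s1, s4}, s2→{s0, s2, s3, s5}, s3→∅, s4→{s4}, s5→{s0, s1, s3}; now {s0, s1, s2, s3, s4, s5}.

{s0, s1, s2, s3, s4, s5}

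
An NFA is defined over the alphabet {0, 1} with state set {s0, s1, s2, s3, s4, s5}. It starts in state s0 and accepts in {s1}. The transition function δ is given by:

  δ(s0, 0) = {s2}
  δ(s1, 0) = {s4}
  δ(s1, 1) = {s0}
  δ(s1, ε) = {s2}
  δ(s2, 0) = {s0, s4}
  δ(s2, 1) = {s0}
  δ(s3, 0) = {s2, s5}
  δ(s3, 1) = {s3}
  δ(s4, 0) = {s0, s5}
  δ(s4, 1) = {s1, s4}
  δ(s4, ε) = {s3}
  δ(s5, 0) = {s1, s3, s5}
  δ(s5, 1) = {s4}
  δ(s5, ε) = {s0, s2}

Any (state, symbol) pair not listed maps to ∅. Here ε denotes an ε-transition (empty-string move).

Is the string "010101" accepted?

Start in {s0}.
Read '0': s0→{s2}; now {s2}.
Read '1': s2→{s0}; now {s0}.
Read '0': s0→{s2}; now {s2}.
Read '1': s2→{s0}; now {s0}.
Read '0': s0→{s2}; now {s2}.
Read '1': s2→{s0}; now {s0}.
The final set {s0} contains no accepting state.

No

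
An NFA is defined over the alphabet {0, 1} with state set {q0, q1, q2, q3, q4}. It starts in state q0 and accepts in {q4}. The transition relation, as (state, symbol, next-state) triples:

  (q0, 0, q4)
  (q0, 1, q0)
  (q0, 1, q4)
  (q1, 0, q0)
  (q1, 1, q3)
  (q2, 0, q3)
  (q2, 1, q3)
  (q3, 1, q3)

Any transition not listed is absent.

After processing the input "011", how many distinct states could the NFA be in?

0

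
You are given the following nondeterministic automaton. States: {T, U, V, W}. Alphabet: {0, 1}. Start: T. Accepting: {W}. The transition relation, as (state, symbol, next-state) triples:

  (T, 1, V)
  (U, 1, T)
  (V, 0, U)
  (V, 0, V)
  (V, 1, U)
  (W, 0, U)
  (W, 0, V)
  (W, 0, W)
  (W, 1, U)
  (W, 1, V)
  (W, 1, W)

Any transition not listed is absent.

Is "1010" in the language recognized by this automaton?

No

Start in {T}.
Read '1': T→{V}; now {V}.
Read '0': V→{U, V}; now {U, V}.
Read '1': U→{T}, V→{U}; now {T, U}.
Read '0': T→∅, U→∅; now ∅.
The final set ∅ contains no accepting state.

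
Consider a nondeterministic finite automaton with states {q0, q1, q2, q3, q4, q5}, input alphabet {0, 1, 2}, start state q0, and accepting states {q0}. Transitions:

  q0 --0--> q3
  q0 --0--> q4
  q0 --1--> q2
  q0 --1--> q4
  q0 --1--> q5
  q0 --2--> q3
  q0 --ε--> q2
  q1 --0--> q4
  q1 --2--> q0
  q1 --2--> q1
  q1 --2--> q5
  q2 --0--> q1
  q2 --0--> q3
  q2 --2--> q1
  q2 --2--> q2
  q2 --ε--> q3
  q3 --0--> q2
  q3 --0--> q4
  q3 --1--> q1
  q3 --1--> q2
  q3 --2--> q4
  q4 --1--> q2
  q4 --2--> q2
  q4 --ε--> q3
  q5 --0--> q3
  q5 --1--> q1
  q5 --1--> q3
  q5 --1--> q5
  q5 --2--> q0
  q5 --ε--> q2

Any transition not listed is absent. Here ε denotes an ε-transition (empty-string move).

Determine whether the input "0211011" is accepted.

No

Start: ε-closure({q0}) = {q0, q2, q3}.
Read '0': q0→{q3, q4}, q2→{q1, q3}, q3→{q2, q4}; now {q1, q2, q3, q4}.
Read '2': q1→{q0, q1, q5}, q2→{q1, q2}, q3→{q4}, q4→{q2}; union {q0, q1, q2, q4, q5}; ε-closure = {q0, q1, q2, q3, q4, q5}.
Read '1': q0→{q2, q4, q5}, q1→∅, q2→∅, q3→{q1, q2}, q4→{q2}, q5→{q1, q3, q5}; now {q1, q2, q3, q4, q5}.
Read '1': q1→∅, q2→∅, q3→{q1, q2}, q4→{q2}, q5→{q1, q3, q5}; now {q1, q2, q3, q5}.
Read '0': q1→{q4}, q2→{q1, q3}, q3→{q2, q4}, q5→{q3}; now {q1, q2, q3, q4}.
Read '1': q1→∅, q2→∅, q3→{q1, q2}, q4→{q2}; union {q1, q2}; ε-closure = {q1, q2, q3}.
Read '1': q1→∅, q2→∅, q3→{q1, q2}; union {q1, q2}; ε-closure = {q1, q2, q3}.
The final set {q1, q2, q3} contains no accepting state.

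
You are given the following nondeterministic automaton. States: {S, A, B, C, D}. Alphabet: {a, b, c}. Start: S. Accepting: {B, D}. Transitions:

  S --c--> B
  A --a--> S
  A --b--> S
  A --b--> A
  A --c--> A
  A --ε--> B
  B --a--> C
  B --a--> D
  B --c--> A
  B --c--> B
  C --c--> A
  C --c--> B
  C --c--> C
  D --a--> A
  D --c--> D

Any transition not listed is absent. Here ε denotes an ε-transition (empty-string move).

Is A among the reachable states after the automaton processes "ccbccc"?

Start in {S}.
Read 'c': {S} → {B}.
Read 'c': {B} → {A, B}.
Read 'b': {A, B} → {S, A, B}.
Read 'c': {S, A, B} → {A, B}.
Read 'c': {A, B} → {A, B}.
Read 'c': {A, B} → {A, B}.
State A is in {A, B}.

Yes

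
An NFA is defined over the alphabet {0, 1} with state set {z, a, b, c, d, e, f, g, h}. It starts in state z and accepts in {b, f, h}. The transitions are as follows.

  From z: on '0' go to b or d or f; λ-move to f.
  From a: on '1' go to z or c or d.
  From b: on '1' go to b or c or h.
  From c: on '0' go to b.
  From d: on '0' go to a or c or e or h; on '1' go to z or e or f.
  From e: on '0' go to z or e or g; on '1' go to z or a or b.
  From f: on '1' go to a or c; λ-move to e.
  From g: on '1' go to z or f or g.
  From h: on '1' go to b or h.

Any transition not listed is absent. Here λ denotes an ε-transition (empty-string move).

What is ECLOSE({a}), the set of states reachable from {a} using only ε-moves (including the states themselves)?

Begin with {a}.
No ε-moves leave this set, so the closure equals the set itself.

{a}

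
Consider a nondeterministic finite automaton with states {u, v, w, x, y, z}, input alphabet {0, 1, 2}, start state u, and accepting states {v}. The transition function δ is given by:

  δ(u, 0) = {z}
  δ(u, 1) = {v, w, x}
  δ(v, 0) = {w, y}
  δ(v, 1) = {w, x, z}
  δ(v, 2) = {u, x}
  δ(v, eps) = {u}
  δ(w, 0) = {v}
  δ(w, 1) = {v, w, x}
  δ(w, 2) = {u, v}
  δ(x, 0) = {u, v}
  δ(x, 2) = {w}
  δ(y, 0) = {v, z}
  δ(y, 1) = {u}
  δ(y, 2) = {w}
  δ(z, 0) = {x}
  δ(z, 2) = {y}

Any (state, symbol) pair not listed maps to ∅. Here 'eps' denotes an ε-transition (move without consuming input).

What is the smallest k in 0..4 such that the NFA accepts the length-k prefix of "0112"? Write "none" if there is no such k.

none

Start in {u}.
Read '0': {u} → {z}.
Read '1': {z} → ∅.
The set is empty and remains empty for the remaining 2 symbols.
No reachable set along the way intersects F.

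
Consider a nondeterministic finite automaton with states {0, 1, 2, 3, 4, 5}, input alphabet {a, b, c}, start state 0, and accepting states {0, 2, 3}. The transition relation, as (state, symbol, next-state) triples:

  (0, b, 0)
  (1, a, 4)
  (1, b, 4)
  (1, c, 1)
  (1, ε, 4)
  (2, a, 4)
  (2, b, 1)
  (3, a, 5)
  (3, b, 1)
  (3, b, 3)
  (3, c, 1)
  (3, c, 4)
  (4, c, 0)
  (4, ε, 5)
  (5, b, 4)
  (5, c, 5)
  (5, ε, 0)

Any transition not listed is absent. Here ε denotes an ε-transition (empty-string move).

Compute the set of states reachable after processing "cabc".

∅

Start in {0}.
Read 'c': 0→∅; now ∅.
The set is empty and remains empty for the remaining 3 symbols.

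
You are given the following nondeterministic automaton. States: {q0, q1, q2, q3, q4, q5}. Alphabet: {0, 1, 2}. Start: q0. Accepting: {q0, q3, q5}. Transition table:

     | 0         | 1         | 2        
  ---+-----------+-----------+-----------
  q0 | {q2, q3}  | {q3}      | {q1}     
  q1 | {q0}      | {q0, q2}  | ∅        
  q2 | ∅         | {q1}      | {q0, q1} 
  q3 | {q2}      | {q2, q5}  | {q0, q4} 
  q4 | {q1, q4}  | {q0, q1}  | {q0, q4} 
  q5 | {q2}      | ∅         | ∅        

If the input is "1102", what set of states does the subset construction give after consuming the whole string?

Start in {q0}.
Read '1': q0→{q3}; now {q3}.
Read '1': q3→{q2, q5}; now {q2, q5}.
Read '0': q2→∅, q5→{q2}; now {q2}.
Read '2': q2→{q0, q1}; now {q0, q1}.

{q0, q1}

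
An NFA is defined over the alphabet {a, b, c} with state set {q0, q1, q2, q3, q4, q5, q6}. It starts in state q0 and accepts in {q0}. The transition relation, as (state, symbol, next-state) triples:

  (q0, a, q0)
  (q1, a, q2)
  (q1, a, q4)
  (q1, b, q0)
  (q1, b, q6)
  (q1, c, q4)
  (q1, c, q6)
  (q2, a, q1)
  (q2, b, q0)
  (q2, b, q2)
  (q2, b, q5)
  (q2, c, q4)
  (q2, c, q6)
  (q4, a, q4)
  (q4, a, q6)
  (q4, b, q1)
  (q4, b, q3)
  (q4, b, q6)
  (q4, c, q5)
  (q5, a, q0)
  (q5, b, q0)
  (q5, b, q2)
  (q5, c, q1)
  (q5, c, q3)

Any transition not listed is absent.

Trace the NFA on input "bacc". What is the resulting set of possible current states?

∅

Start in {q0}.
Read 'b': {q0} → ∅.
The set is empty and remains empty for the remaining 3 symbols.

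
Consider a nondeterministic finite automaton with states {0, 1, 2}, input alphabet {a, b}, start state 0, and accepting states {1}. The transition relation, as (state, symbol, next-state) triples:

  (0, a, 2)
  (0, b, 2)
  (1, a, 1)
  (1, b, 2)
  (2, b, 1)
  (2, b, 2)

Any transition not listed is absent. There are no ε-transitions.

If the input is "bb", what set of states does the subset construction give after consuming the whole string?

{1, 2}

Start in {0}.
Read 'b': 0→{2}; now {2}.
Read 'b': 2→{1, 2}; now {1, 2}.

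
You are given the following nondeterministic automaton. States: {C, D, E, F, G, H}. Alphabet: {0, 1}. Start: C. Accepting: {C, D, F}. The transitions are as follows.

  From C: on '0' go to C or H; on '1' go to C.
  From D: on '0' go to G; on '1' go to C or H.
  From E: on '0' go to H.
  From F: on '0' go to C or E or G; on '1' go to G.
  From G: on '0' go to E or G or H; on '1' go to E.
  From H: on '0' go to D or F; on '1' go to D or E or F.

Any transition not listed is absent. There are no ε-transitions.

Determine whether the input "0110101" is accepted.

Yes

Start in {C}.
Read '0': {C} → {C, H}.
Read '1': {C, H} → {C, D, E, F}.
Read '1': {C, D, E, F} → {C, G, H}.
Read '0': {C, G, H} → {C, D, E, F, G, H}.
Read '1': {C, D, E, F, G, H} → {C, D, E, F, G, H}.
Read '0': {C, D, E, F, G, H} → {C, D, E, F, G, H}.
Read '1': {C, D, E, F, G, H} → {C, D, E, F, G, H}.
The final set {C, D, E, F, G, H} contains the accepting states C, D, F.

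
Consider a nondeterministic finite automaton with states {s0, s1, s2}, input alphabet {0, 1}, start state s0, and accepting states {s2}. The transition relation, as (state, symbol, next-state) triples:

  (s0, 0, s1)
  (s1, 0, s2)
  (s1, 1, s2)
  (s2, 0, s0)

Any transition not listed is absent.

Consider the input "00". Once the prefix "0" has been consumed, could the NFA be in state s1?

Start in {s0}.
Read '0': s0→{s1}; now {s1}.
State s1 is in {s1}.

Yes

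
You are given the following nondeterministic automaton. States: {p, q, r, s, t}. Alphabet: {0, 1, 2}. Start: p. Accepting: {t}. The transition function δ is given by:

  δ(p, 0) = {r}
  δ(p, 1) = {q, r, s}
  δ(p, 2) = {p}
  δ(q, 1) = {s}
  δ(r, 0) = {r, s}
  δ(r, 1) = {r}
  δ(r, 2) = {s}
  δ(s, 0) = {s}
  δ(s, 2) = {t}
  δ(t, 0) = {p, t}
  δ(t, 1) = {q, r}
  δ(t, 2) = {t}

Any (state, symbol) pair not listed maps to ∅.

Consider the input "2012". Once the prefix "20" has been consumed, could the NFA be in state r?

Yes

Start in {p}.
Read '2': p→{p}; now {p}.
Read '0': p→{r}; now {r}.
State r is in {r}.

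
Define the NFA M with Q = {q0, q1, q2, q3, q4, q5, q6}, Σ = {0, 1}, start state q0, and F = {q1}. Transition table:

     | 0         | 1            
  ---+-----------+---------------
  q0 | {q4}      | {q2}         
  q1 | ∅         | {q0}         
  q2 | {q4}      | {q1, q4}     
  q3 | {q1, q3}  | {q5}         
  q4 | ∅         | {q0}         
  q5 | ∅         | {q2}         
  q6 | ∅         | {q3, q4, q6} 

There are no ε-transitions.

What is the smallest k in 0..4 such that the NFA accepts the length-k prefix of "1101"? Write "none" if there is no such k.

2

Start in {q0}.
Read '1': q0→{q2}; now {q2}.
Read '1': q2→{q1, q4}; now {q1, q4}.
None of the earlier sets intersect F, but {q1, q4} does.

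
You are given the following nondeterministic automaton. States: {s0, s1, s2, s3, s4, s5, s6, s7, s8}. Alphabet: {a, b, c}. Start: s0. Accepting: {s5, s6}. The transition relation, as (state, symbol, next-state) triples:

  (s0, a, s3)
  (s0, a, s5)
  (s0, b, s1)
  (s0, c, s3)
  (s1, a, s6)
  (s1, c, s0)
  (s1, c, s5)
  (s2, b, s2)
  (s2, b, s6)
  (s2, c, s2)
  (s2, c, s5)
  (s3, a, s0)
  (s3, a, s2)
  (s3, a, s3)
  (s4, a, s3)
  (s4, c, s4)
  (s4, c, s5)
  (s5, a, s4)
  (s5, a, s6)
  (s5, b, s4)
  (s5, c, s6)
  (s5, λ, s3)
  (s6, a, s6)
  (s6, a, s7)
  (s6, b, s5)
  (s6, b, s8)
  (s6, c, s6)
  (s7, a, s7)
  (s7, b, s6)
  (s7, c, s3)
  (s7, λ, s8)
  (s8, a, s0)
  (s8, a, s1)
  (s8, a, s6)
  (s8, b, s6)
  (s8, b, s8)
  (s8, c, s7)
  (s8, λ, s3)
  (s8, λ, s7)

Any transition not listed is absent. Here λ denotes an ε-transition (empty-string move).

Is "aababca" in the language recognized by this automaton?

Start in {s0}.
Read 'a': s0→{s3, s5}; now {s3, s5}.
Read 'a': s3→{s0, s2, s3}, s5→{s4, s6}; now {s0, s2, s3, s4, s6}.
Read 'b': s0→{s1}, s2→{s2, s6}, s3→∅, s4→∅, s6→{s5, s8}; union {s1, s2, s5, s6, s8}; ε-closure = {s1, s2, s3, s5, s6, s7, s8}.
Read 'a': s1→{s6}, s2→∅, s3→{s0, s2, s3}, s5→{s4, s6}, s6→{s6, s7}, s7→{s7}, s8→{s0, s1, s6}; union {s0, s1, s2, s3, s4, s6, s7}; ε-closure = {s0, s1, s2, s3, s4, s6, s7, s8}.
Read 'b': s0→{s1}, s1→∅, s2→{s2, s6}, s3→∅, s4→∅, s6→{s5, s8}, s7→{s6}, s8→{s6, s8}; union {s1, s2, s5, s6, s8}; ε-closure = {s1, s2, s3, s5, s6, s7, s8}.
Read 'c': s1→{s0, s5}, s2→{s2, s5}, s3→∅, s5→{s6}, s6→{s6}, s7→{s3}, s8→{s7}; union {s0, s2, s3, s5, s6, s7}; ε-closure = {s0, s2, s3, s5, s6, s7, s8}.
Read 'a': s0→{s3, s5}, s2→∅, s3→{s0, s2, s3}, s5→{s4, s6}, s6→{s6, s7}, s7→{s7}, s8→{s0, s1, s6}; union {s0, s1, s2, s3, s4, s5, s6, s7}; ε-closure = {s0, s1, s2, s3, s4, s5, s6, s7, s8}.
The final set {s0, s1, s2, s3, s4, s5, s6, s7, s8} contains the accepting states s5, s6.

Yes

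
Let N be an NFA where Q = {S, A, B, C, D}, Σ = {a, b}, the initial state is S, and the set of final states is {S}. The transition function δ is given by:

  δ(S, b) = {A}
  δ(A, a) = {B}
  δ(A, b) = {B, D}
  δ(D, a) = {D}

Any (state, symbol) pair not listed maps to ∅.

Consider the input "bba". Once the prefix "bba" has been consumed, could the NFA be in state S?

No

Start in {S}.
Read 'b': S→{A}; now {A}.
Read 'b': A→{B, D}; now {B, D}.
Read 'a': B→∅, D→{D}; now {D}.
State S is not in {D}.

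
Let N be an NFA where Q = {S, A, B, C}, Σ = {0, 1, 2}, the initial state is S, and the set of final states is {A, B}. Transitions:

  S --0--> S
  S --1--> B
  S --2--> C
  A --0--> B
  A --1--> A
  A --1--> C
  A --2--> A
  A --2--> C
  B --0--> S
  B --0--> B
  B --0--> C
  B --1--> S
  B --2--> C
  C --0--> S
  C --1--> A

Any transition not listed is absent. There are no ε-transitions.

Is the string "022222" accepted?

No

Start in {S}.
Read '0': {S} → {S}.
Read '2': {S} → {C}.
Read '2': {C} → ∅.
The set is empty and remains empty for the remaining 3 symbols.
The final set ∅ contains no accepting state.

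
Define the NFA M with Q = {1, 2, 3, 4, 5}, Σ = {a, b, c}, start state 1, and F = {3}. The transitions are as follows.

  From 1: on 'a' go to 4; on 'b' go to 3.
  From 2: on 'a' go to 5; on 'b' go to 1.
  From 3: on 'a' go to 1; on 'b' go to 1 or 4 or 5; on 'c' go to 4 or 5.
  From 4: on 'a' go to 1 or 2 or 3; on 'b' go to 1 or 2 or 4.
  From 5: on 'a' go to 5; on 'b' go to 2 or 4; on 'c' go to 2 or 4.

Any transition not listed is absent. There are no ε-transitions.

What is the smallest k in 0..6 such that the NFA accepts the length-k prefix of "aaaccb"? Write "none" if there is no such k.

2

Start in {1}.
Read 'a': 1→{4}; now {4}.
Read 'a': 4→{1, 2, 3}; now {1, 2, 3}.
None of the earlier sets intersect F, but {1, 2, 3} does.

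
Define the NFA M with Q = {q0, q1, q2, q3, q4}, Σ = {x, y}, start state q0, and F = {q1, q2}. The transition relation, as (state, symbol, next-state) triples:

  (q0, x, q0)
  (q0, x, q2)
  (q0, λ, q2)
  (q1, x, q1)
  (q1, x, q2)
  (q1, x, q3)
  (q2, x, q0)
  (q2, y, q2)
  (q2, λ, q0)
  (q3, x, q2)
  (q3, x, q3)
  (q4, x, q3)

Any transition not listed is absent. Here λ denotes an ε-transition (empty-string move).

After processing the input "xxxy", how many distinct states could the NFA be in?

2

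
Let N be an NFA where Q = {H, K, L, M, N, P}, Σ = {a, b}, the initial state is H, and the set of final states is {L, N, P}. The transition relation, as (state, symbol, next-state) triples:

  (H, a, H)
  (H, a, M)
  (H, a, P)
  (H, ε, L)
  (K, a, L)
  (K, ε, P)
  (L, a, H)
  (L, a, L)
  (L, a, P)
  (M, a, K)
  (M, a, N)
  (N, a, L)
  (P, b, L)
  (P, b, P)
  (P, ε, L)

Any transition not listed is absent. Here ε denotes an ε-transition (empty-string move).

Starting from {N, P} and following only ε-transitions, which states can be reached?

{L, N, P}

Begin with {N, P}.
ε-move P → L; add L.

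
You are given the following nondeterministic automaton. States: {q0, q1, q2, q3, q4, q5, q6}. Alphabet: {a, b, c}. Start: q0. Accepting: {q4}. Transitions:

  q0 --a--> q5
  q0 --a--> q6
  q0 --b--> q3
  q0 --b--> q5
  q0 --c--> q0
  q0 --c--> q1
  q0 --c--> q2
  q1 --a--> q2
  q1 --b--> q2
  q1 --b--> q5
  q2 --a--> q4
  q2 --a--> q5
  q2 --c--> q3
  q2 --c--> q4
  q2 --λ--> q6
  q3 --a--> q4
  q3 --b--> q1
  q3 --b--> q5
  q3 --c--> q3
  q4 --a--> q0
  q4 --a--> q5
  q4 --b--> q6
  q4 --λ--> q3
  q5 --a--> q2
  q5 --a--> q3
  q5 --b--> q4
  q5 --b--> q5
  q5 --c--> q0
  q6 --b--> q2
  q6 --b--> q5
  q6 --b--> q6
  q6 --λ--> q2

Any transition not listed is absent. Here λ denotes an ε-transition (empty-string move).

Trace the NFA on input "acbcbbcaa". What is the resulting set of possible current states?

{q0, q2, q3, q4, q5, q6}

Start in {q0}.
Read 'a': {q0} → {q2, q5, q6}.
Read 'c': {q2, q5, q6} → {q0, q3, q4}.
Read 'b': {q0, q3, q4} → {q1, q2, q3, q5, q6}.
Read 'c': {q1, q2, q3, q5, q6} → {q0, q3, q4}.
Read 'b': {q0, q3, q4} → {q1, q2, q3, q5, q6}.
Read 'b': {q1, q2, q3, q5, q6} → {q1, q2, q3, q4, q5, q6}.
Read 'c': {q1, q2, q3, q4, q5, q6} → {q0, q3, q4}.
Read 'a': {q0, q3, q4} → {q0, q2, q3, q4, q5, q6}.
Read 'a': {q0, q2, q3, q4, q5, q6} → {q0, q2, q3, q4, q5, q6}.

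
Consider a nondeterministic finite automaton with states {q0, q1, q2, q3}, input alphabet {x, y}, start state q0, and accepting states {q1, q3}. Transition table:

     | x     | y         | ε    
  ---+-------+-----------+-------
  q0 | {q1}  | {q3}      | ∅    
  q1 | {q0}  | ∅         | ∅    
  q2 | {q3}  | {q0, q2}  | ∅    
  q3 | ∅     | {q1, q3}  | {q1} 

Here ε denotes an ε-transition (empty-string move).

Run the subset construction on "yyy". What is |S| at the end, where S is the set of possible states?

2

Start in {q0}.
Read 'y': q0→{q3}; union {q3}; ε-closure = {q1, q3}.
Read 'y': q1→∅, q3→{q1, q3}; now {q1, q3}.
Read 'y': q1→∅, q3→{q1, q3}; now {q1, q3}.
That set has 2 states.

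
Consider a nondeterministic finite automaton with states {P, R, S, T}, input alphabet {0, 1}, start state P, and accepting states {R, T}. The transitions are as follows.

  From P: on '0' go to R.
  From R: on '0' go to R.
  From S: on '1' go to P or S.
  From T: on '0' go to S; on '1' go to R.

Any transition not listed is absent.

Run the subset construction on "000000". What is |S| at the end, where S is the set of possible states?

Start in {P}.
Read '0': P→{R}; now {R}.
Read '0': R→{R}; now {R}.
Read '0': R→{R}; now {R}.
Read '0': R→{R}; now {R}.
Read '0': R→{R}; now {R}.
Read '0': R→{R}; now {R}.
That set has 1 state.

1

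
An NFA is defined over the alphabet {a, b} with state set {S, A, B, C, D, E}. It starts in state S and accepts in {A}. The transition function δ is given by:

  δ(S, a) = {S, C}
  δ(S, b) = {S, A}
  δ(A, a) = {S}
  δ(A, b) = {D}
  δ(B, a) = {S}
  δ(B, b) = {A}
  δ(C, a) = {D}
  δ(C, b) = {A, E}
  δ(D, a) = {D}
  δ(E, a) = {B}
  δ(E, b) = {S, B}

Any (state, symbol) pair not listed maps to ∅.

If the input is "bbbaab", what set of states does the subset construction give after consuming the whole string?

{S, A, E}

Start in {S}.
Read 'b': S→{S, A}; now {S, A}.
Read 'b': S→{S, A}, A→{D}; now {S, A, D}.
Read 'b': S→{S, A}, A→{D}, D→∅; now {S, A, D}.
Read 'a': S→{S, C}, A→{S}, D→{D}; now {S, C, D}.
Read 'a': S→{S, C}, C→{D}, D→{D}; now {S, C, D}.
Read 'b': S→{S, A}, C→{A, E}, D→∅; now {S, A, E}.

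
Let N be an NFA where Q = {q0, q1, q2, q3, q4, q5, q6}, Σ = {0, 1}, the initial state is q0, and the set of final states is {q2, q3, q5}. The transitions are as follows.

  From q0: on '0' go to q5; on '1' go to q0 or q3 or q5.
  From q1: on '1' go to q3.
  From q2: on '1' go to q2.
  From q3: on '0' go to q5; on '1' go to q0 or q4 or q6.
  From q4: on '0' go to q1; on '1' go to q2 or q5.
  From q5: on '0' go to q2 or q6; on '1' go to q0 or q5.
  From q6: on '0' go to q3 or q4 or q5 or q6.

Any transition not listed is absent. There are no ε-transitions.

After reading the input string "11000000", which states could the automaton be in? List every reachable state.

{q1, q2, q3, q4, q5, q6}

Start in {q0}.
Read '1': q0→{q0, q3, q5}; now {q0, q3, q5}.
Read '1': q0→{q0, q3, q5}, q3→{q0, q4, q6}, q5→{q0, q5}; now {q0, q3, q4, q5, q6}.
Read '0': q0→{q5}, q3→{q5}, q4→{q1}, q5→{q2, q6}, q6→{q3, q4, q5, q6}; now {q1, q2, q3, q4, q5, q6}.
Read '0': q1→∅, q2→∅, q3→{q5}, q4→{q1}, q5→{q2, q6}, q6→{q3, q4, q5, q6}; now {q1, q2, q3, q4, q5, q6}.
Read '0': q1→∅, q2→∅, q3→{q5}, q4→{q1}, q5→{q2, q6}, q6→{q3, q4, q5, q6}; now {q1, q2, q3, q4, q5, q6}.
Read '0': q1→∅, q2→∅, q3→{q5}, q4→{q1}, q5→{q2, q6}, q6→{q3, q4, q5, q6}; now {q1, q2, q3, q4, q5, q6}.
Read '0': q1→∅, q2→∅, q3→{q5}, q4→{q1}, q5→{q2, q6}, q6→{q3, q4, q5, q6}; now {q1, q2, q3, q4, q5, q6}.
Read '0': q1→∅, q2→∅, q3→{q5}, q4→{q1}, q5→{q2, q6}, q6→{q3, q4, q5, q6}; now {q1, q2, q3, q4, q5, q6}.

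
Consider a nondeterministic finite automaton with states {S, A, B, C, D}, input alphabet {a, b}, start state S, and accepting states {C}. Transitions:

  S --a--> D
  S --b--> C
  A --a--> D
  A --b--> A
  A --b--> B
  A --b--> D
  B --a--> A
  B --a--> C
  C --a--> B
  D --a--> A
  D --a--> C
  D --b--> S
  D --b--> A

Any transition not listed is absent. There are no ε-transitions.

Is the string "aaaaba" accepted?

Start in {S}.
Read 'a': S→{D}; now {D}.
Read 'a': D→{A, C}; now {A, C}.
Read 'a': A→{D}, C→{B}; now {B, D}.
Read 'a': B→{A, C}, D→{A, C}; now {A, C}.
Read 'b': A→{A, B, D}, C→∅; now {A, B, D}.
Read 'a': A→{D}, B→{A, C}, D→{A, C}; now {A, C, D}.
The final set {A, C, D} contains the accepting state C.

Yes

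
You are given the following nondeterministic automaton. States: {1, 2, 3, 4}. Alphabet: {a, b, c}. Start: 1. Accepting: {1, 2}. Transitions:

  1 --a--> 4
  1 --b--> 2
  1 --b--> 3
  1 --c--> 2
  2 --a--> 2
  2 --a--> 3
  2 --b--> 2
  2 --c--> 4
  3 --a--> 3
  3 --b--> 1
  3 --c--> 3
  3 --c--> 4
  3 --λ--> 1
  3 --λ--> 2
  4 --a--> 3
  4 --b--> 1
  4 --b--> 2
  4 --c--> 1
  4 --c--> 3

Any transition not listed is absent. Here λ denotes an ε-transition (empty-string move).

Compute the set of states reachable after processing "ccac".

{1, 2, 3, 4}

Start in {1}.
Read 'c': {1} → {2}.
Read 'c': {2} → {4}.
Read 'a': {4} → {1, 2, 3}.
Read 'c': {1, 2, 3} → {1, 2, 3, 4}.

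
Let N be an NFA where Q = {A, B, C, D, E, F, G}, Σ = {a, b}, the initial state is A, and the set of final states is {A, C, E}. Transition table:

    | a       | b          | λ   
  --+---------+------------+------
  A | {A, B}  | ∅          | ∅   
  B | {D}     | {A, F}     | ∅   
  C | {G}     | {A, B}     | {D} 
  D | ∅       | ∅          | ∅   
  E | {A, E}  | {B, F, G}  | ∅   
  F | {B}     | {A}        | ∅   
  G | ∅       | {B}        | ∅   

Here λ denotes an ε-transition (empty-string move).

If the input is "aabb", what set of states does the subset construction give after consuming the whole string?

{A}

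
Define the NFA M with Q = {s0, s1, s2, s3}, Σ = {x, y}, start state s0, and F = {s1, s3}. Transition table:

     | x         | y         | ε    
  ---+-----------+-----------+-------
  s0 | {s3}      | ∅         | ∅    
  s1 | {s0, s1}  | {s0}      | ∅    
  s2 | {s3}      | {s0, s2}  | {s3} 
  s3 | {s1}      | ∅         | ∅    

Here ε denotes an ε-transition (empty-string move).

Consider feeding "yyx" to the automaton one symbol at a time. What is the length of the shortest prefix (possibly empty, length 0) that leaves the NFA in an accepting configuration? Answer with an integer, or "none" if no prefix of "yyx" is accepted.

none

Start in {s0}.
Read 'y': {s0} → ∅.
The set is empty and remains empty for the remaining 2 symbols.
No reachable set along the way intersects F.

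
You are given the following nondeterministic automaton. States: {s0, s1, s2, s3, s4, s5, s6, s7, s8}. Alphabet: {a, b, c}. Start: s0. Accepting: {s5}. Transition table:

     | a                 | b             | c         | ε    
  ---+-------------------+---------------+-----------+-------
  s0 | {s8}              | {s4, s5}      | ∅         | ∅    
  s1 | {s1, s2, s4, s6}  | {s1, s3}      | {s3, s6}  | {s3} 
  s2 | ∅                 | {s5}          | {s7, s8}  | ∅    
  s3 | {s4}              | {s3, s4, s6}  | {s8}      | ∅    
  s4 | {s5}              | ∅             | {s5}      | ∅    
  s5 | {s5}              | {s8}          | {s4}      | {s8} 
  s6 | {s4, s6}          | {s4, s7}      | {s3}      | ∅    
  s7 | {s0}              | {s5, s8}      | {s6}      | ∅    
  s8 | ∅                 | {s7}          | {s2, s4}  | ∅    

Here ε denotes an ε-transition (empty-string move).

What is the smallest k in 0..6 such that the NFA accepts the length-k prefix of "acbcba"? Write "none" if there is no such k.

Start in {s0}.
Read 'a': {s0} → {s8}.
Read 'c': {s8} → {s2, s4}.
Read 'b': {s2, s4} → {s5, s8}.
None of the earlier sets intersect F, but {s5, s8} does.

3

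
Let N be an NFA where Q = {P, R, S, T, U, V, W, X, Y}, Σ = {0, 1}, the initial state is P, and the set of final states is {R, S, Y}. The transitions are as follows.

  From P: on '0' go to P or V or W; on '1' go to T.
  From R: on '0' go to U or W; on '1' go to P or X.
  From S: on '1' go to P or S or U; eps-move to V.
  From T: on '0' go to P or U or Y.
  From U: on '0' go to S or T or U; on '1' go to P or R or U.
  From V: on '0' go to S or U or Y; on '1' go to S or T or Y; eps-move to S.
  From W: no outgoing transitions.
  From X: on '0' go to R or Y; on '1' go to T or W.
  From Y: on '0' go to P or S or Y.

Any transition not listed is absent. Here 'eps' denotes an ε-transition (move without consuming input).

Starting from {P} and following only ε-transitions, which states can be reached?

{P}

Begin with {P}.
No ε-moves leave this set, so the closure equals the set itself.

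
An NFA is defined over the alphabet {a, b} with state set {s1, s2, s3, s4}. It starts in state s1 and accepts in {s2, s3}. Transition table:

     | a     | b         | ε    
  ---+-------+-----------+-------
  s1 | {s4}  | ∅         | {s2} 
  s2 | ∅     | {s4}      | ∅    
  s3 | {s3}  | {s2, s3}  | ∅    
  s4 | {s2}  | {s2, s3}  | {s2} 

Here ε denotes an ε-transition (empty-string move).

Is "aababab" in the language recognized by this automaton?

Start: ε-closure({s1}) = {s1, s2}.
Read 'a': {s1, s2} → {s2, s4}.
Read 'a': {s2, s4} → {s2}.
Read 'b': {s2} → {s2, s4}.
Read 'a': {s2, s4} → {s2}.
Read 'b': {s2} → {s2, s4}.
Read 'a': {s2, s4} → {s2}.
Read 'b': {s2} → {s2, s4}.
The final set {s2, s4} contains the accepting state s2.

Yes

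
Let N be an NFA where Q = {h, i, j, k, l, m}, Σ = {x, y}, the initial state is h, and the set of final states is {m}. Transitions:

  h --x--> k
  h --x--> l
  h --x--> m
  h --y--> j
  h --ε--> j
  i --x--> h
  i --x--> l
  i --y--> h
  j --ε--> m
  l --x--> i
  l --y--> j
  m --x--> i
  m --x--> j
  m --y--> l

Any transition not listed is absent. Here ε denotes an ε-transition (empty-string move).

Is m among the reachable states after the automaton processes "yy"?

Start: ε-closure({h}) = {h, j, m}.
Read 'y': h→{j}, j→∅, m→{l}; union {j, l}; ε-closure = {j, l, m}.
Read 'y': j→∅, l→{j}, m→{l}; union {j, l}; ε-closure = {j, l, m}.
State m is in {j, l, m}.

Yes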